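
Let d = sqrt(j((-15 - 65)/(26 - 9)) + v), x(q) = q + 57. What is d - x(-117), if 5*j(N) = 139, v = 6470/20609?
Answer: 60 + 3*sqrt(33169052005)/103045 ≈ 65.302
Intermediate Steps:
v = 6470/20609 (v = 6470*(1/20609) = 6470/20609 ≈ 0.31394)
x(q) = 57 + q
j(N) = 139/5 (j(N) = (1/5)*139 = 139/5)
d = 3*sqrt(33169052005)/103045 (d = sqrt(139/5 + 6470/20609) = sqrt(2897001/103045) = 3*sqrt(33169052005)/103045 ≈ 5.3023)
d - x(-117) = 3*sqrt(33169052005)/103045 - (57 - 117) = 3*sqrt(33169052005)/103045 - 1*(-60) = 3*sqrt(33169052005)/103045 + 60 = 60 + 3*sqrt(33169052005)/103045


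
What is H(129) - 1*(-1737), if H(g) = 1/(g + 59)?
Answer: 326557/188 ≈ 1737.0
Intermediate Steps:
H(g) = 1/(59 + g)
H(129) - 1*(-1737) = 1/(59 + 129) - 1*(-1737) = 1/188 + 1737 = 326557/188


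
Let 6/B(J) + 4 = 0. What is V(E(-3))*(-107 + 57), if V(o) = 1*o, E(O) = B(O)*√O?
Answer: 75*I*√3 ≈ 129.9*I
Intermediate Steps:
B(J) = -3/2 (B(J) = 6/(-4 + 0) = 6/(-4) = 6*(-¼) = -3/2)
E(O) = -3*√O/2
V(o) = o
V(E(-3))*(-107 + 57) = (-3*I*√3/2)*(-107 + 57) = -3*I*√3/2*(-50) = 75*I*√3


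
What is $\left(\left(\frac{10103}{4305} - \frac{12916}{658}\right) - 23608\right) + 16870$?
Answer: $- \frac{195261437}{28905} \approx -6755.3$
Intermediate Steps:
$\left(\left(\frac{10103}{4305} - \frac{12916}{658}\right) - 23608\right) + 16870 = \left(\left(10103 \cdot \frac{1}{4305} - \frac{6458}{329}\right) - 23608\right) + 16870 = \left(\left(\frac{10103}{4305} - \frac{6458}{329}\right) - 23608\right) + 16870 = \left(- \frac{499547}{28905} - 23608\right) + 16870 = - \frac{682888787}{28905} + 16870 = - \frac{195261437}{28905}$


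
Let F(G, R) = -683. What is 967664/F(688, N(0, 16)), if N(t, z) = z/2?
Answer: -967664/683 ≈ -1416.8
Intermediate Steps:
N(t, z) = z/2 (N(t, z) = z*(½) = z/2)
967664/F(688, N(0, 16)) = 967664/(-683) = 967664*(-1/683) = -967664/683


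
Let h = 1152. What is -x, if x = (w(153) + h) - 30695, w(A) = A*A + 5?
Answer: 6129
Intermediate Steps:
w(A) = 5 + A² (w(A) = A² + 5 = 5 + A²)
x = -6129 (x = ((5 + 153²) + 1152) - 30695 = ((5 + 23409) + 1152) - 30695 = (23414 + 1152) - 30695 = 24566 - 30695 = -6129)
-x = -1*(-6129) = 6129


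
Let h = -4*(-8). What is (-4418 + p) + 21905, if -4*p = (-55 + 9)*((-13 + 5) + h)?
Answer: 17763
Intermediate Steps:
h = 32
p = 276 (p = -(-55 + 9)*((-13 + 5) + 32)/4 = -(-23)*(-8 + 32)/2 = -(-23)*24/2 = -¼*(-1104) = 276)
(-4418 + p) + 21905 = (-4418 + 276) + 21905 = -4142 + 21905 = 17763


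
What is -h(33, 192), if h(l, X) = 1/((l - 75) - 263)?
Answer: 1/305 ≈ 0.0032787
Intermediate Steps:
h(l, X) = 1/(-338 + l) (h(l, X) = 1/((-75 + l) - 263) = 1/(-338 + l))
-h(33, 192) = -1/(-338 + 33) = -1/(-305) = -1*(-1/305) = 1/305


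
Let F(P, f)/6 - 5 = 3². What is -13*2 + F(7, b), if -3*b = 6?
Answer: 58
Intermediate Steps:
b = -2 (b = -⅓*6 = -2)
F(P, f) = 84 (F(P, f) = 30 + 6*3² = 30 + 6*9 = 30 + 54 = 84)
-13*2 + F(7, b) = -13*2 + 84 = -26 + 84 = 58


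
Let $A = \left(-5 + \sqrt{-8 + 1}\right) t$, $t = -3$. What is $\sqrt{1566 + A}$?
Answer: $\sqrt{1581 - 3 i \sqrt{7}} \approx 39.762 - 0.09981 i$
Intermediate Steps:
$A = 15 - 3 i \sqrt{7}$ ($A = \left(-5 + \sqrt{-8 + 1}\right) \left(-3\right) = \left(-5 + \sqrt{-7}\right) \left(-3\right) = \left(-5 + i \sqrt{7}\right) \left(-3\right) = 15 - 3 i \sqrt{7} \approx 15.0 - 7.9373 i$)
$\sqrt{1566 + A} = \sqrt{1566 + \left(15 - 3 i \sqrt{7}\right)} = \sqrt{1581 - 3 i \sqrt{7}}$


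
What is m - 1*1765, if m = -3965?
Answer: -5730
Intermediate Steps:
m - 1*1765 = -3965 - 1*1765 = -3965 - 1765 = -5730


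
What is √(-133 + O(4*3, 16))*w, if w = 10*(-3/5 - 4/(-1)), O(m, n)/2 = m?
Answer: 34*I*√109 ≈ 354.97*I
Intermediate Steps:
O(m, n) = 2*m
w = 34 (w = 10*(-3*⅕ - 4*(-1)) = 10*(-⅗ + 4) = 10*(17/5) = 34)
√(-133 + O(4*3, 16))*w = √(-133 + 2*(4*3))*34 = √(-133 + 2*12)*34 = √(-133 + 24)*34 = √(-109)*34 = (I*√109)*34 = 34*I*√109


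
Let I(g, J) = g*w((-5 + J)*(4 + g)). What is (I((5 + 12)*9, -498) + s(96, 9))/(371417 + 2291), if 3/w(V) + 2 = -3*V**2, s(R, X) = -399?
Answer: -3732496676967/3495899418722350 ≈ -0.0010677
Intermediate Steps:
w(V) = 3/(-2 - 3*V**2)
I(g, J) = -3*g/(2 + 3*(-5 + J)**2*(4 + g)**2) (I(g, J) = g*(-3/(2 + 3*((-5 + J)*(4 + g))**2)) = g*(-3/(2 + 3*((-5 + J)**2*(4 + g)**2))) = g*(-3/(2 + 3*(-5 + J)**2*(4 + g)**2)) = -3*g/(2 + 3*(-5 + J)**2*(4 + g)**2))
(I((5 + 12)*9, -498) + s(96, 9))/(371417 + 2291) = (-3*(5 + 12)*9/(2 + 3*(-20 - 5*(5 + 12)*9 + 4*(-498) - 498*(5 + 12)*9)**2) - 399)/(371417 + 2291) = (-3*17*9/(2 + 3*(-20 - 85*9 - 1992 - 8466*9)**2) - 399)/373708 = (-3*153/(2 + 3*(-20 - 5*153 - 1992 - 498*153)**2) - 399)*(1/373708) = (-3*153/(2 + 3*(-20 - 765 - 1992 - 76194)**2) - 399)*(1/373708) = (-3*153/(2 + 3*(-78971)**2) - 399)*(1/373708) = (-3*153/(2 + 3*6236418841) - 399)*(1/373708) = (-3*153/(2 + 18709256523) - 399)*(1/373708) = (-3*153/18709256525 - 399)*(1/373708) = (-3*153*1/18709256525 - 399)*(1/373708) = (-459/18709256525 - 399)*(1/373708) = -7464993353934/18709256525*1/373708 = -3732496676967/3495899418722350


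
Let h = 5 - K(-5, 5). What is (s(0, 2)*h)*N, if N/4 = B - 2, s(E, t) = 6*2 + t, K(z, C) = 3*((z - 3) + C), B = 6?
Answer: 3136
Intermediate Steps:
K(z, C) = -9 + 3*C + 3*z (K(z, C) = 3*((-3 + z) + C) = 3*(-3 + C + z) = -9 + 3*C + 3*z)
s(E, t) = 12 + t
N = 16 (N = 4*(6 - 2) = 4*4 = 16)
h = 14 (h = 5 - (-9 + 3*5 + 3*(-5)) = 5 - (-9 + 15 - 15) = 5 - 1*(-9) = 5 + 9 = 14)
(s(0, 2)*h)*N = ((12 + 2)*14)*16 = (14*14)*16 = 196*16 = 3136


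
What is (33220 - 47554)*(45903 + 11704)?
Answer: -825738738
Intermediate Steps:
(33220 - 47554)*(45903 + 11704) = -14334*57607 = -825738738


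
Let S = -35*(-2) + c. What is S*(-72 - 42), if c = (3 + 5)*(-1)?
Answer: -7068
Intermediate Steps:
c = -8 (c = 8*(-1) = -8)
S = 62 (S = -35*(-2) - 8 = -7*(-10) - 8 = 70 - 8 = 62)
S*(-72 - 42) = 62*(-72 - 42) = 62*(-114) = -7068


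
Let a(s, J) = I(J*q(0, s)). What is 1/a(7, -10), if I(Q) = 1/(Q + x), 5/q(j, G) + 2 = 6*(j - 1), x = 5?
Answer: 45/4 ≈ 11.250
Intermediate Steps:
q(j, G) = 5/(-8 + 6*j) (q(j, G) = 5/(-2 + 6*(j - 1)) = 5/(-2 + 6*(-1 + j)) = 5/(-2 + (-6 + 6*j)) = 5/(-8 + 6*j))
I(Q) = 1/(5 + Q) (I(Q) = 1/(Q + 5) = 1/(5 + Q))
a(s, J) = 1/(5 - 5*J/8) (a(s, J) = 1/(5 + J*(5/(2*(-4 + 3*0)))) = 1/(5 + J*(5/(2*(-4 + 0)))) = 1/(5 + J*((5/2)/(-4))) = 1/(5 + J*((5/2)*(-¼))) = 1/(5 + J*(-5/8)) = 1/(5 - 5*J/8))
1/a(7, -10) = 1/(-8/(-40 + 5*(-10))) = 1/(-8/(-40 - 50)) = 1/(-8/(-90)) = 1/(-8*(-1/90)) = 1/(4/45) = 45/4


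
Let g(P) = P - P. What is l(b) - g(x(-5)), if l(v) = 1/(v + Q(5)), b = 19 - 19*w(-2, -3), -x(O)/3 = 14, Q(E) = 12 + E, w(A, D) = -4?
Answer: 1/112 ≈ 0.0089286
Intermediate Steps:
x(O) = -42 (x(O) = -3*14 = -42)
b = 95 (b = 19 - 19*(-4) = 19 + 76 = 95)
l(v) = 1/(17 + v) (l(v) = 1/(v + (12 + 5)) = 1/(v + 17) = 1/(17 + v))
g(P) = 0
l(b) - g(x(-5)) = 1/(17 + 95) - 1*0 = 1/112 + 0 = 1/112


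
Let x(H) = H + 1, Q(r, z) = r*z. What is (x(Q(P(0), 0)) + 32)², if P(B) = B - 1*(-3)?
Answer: 1089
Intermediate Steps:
P(B) = 3 + B (P(B) = B + 3 = 3 + B)
x(H) = 1 + H
(x(Q(P(0), 0)) + 32)² = ((1 + (3 + 0)*0) + 32)² = ((1 + 3*0) + 32)² = ((1 + 0) + 32)² = (1 + 32)² = 33² = 1089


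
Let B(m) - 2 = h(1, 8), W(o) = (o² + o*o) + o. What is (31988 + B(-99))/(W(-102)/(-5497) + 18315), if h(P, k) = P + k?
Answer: 175898503/100656849 ≈ 1.7475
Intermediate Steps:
W(o) = o + 2*o² (W(o) = (o² + o²) + o = 2*o² + o = o + 2*o²)
B(m) = 11 (B(m) = 2 + (1 + 8) = 2 + 9 = 11)
(31988 + B(-99))/(W(-102)/(-5497) + 18315) = (31988 + 11)/(-102*(1 + 2*(-102))/(-5497) + 18315) = 31999/(-102*(1 - 204)*(-1/5497) + 18315) = 31999/(-102*(-203)*(-1/5497) + 18315) = 31999/(20706*(-1/5497) + 18315) = 31999/(-20706/5497 + 18315) = 31999/(100656849/5497) = 31999*(5497/100656849) = 175898503/100656849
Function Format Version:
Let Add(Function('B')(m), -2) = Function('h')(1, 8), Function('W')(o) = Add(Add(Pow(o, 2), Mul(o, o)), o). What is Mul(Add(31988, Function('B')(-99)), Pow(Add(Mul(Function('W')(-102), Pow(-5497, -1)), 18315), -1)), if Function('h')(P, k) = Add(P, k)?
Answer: Rational(175898503, 100656849) ≈ 1.7475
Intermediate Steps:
Function('W')(o) = Add(o, Mul(2, Pow(o, 2))) (Function('W')(o) = Add(Add(Pow(o, 2), Pow(o, 2)), o) = Add(Mul(2, Pow(o, 2)), o) = Add(o, Mul(2, Pow(o, 2))))
Function('B')(m) = 11 (Function('B')(m) = Add(2, Add(1, 8)) = Add(2, 9) = 11)
Mul(Add(31988, Function('B')(-99)), Pow(Add(Mul(Function('W')(-102), Pow(-5497, -1)), 18315), -1)) = Mul(Add(31988, 11), Pow(Add(Mul(Mul(-102, Add(1, Mul(2, -102))), Pow(-5497, -1)), 18315), -1)) = Mul(31999, Pow(Add(Mul(Mul(-102, Add(1, -204)), Rational(-1, 5497)), 18315), -1)) = Mul(31999, Pow(Add(Mul(Mul(-102, -203), Rational(-1, 5497)), 18315), -1)) = Mul(31999, Pow(Add(Mul(20706, Rational(-1, 5497)), 18315), -1)) = Mul(31999, Pow(Add(Rational(-20706, 5497), 18315), -1)) = Mul(31999, Pow(Rational(100656849, 5497), -1)) = Mul(31999, Rational(5497, 100656849)) = Rational(175898503, 100656849)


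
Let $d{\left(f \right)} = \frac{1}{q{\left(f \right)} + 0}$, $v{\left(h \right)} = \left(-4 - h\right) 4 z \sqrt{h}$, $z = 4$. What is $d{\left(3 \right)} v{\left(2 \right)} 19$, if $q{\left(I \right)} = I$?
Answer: $- 608 \sqrt{2} \approx -859.84$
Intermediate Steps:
$v{\left(h \right)} = \sqrt{h} \left(-64 - 16 h\right)$ ($v{\left(h \right)} = \left(-4 - h\right) 4 \cdot 4 \sqrt{h} = \left(-16 - 4 h\right) 4 \sqrt{h} = \left(-64 - 16 h\right) \sqrt{h} = \sqrt{h} \left(-64 - 16 h\right)$)
$d{\left(f \right)} = \frac{1}{f}$ ($d{\left(f \right)} = \frac{1}{f + 0} = \frac{1}{f}$)
$d{\left(3 \right)} v{\left(2 \right)} 19 = \frac{16 \sqrt{2} \left(-4 - 2\right)}{3} \cdot 19 = \frac{16 \sqrt{2} \left(-6\right)}{3} \cdot 19 = \frac{\left(-96\right) \sqrt{2}}{3} \cdot 19 = - 32 \sqrt{2} \cdot 19 = - 608 \sqrt{2}$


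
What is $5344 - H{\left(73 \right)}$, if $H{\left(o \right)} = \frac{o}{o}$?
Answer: $5343$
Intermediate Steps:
$H{\left(o \right)} = 1$
$5344 - H{\left(73 \right)} = 5344 - 1 = 5343$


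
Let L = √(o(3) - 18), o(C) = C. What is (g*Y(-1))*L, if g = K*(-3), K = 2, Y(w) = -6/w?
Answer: -36*I*√15 ≈ -139.43*I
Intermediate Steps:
L = I*√15 (L = √(3 - 18) = √(-15) = I*√15 ≈ 3.873*I)
g = -6 (g = 2*(-3) = -6)
(g*Y(-1))*L = (-(-36)/(-1))*(I*√15) = (-(-36)*(-1))*(I*√15) = (-6*6)*(I*√15) = -36*I*√15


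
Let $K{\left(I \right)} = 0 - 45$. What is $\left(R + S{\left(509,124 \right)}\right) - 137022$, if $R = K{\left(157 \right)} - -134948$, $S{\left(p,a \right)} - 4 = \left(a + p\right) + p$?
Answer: $-973$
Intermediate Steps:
$K{\left(I \right)} = -45$ ($K{\left(I \right)} = 0 - 45 = -45$)
$S{\left(p,a \right)} = 4 + a + 2 p$ ($S{\left(p,a \right)} = 4 + \left(\left(a + p\right) + p\right) = 4 + \left(a + 2 p\right) = 4 + a + 2 p$)
$R = 134903$ ($R = -45 - -134948 = -45 + 134948 = 134903$)
$\left(R + S{\left(509,124 \right)}\right) - 137022 = \left(134903 + \left(4 + 124 + 2 \cdot 509\right)\right) - 137022 = \left(134903 + \left(4 + 124 + 1018\right)\right) - 137022 = \left(134903 + 1146\right) - 137022 = 136049 - 137022 = -973$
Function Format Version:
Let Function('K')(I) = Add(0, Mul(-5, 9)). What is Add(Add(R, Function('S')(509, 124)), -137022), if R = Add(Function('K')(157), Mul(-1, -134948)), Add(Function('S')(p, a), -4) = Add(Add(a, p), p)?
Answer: -973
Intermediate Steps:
Function('K')(I) = -45 (Function('K')(I) = Add(0, -45) = -45)
Function('S')(p, a) = Add(4, a, Mul(2, p)) (Function('S')(p, a) = Add(4, Add(Add(a, p), p)) = Add(4, Add(a, Mul(2, p))) = Add(4, a, Mul(2, p)))
R = 134903 (R = Add(-45, Mul(-1, -134948)) = Add(-45, 134948) = 134903)
Add(Add(R, Function('S')(509, 124)), -137022) = Add(Add(134903, Add(4, 124, Mul(2, 509))), -137022) = Add(Add(134903, Add(4, 124, 1018)), -137022) = Add(Add(134903, 1146), -137022) = Add(136049, -137022) = -973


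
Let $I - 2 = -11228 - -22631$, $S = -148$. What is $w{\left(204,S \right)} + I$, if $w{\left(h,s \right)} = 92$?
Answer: $11497$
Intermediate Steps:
$I = 11405$ ($I = 2 - -11403 = 2 + \left(-11228 + 22631\right) = 2 + 11403 = 11405$)
$w{\left(204,S \right)} + I = 92 + 11405 = 11497$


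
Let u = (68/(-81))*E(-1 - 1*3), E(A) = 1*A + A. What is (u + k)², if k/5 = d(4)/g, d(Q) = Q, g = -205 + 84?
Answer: 4122153616/96059601 ≈ 42.912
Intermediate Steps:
g = -121
k = -20/121 (k = 5*(4/(-121)) = 5*(4*(-1/121)) = 5*(-4/121) = -20/121 ≈ -0.16529)
E(A) = 2*A (E(A) = A + A = 2*A)
u = 544/81 (u = (68/(-81))*(2*(-1 - 1*3)) = (68*(-1/81))*(2*(-1 - 3)) = -136*(-4)/81 = -68/81*(-8) = 544/81 ≈ 6.7160)
(u + k)² = (544/81 - 20/121)² = (64204/9801)² = 4122153616/96059601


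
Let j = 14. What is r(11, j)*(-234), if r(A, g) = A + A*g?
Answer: -38610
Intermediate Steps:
r(11, j)*(-234) = (11*(1 + 14))*(-234) = (11*15)*(-234) = 165*(-234) = -38610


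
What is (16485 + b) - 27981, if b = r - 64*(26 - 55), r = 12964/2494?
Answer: -12014598/1247 ≈ -9634.8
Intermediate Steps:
r = 6482/1247 (r = 12964*(1/2494) = 6482/1247 ≈ 5.1981)
b = 2320914/1247 (b = 6482/1247 - 64*(26 - 55) = 6482/1247 - 64*(-29) = 6482/1247 + 1856 = 2320914/1247 ≈ 1861.2)
(16485 + b) - 27981 = (16485 + 2320914/1247) - 27981 = 22877709/1247 - 27981 = -12014598/1247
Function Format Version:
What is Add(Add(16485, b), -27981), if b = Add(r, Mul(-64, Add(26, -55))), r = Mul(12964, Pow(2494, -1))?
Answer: Rational(-12014598, 1247) ≈ -9634.8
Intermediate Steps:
r = Rational(6482, 1247) (r = Mul(12964, Rational(1, 2494)) = Rational(6482, 1247) ≈ 5.1981)
b = Rational(2320914, 1247) (b = Add(Rational(6482, 1247), Mul(-64, Add(26, -55))) = Add(Rational(6482, 1247), Mul(-64, -29)) = Add(Rational(6482, 1247), 1856) = Rational(2320914, 1247) ≈ 1861.2)
Add(Add(16485, b), -27981) = Add(Add(16485, Rational(2320914, 1247)), -27981) = Add(Rational(22877709, 1247), -27981) = Rational(-12014598, 1247)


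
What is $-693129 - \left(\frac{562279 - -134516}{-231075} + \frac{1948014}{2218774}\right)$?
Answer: $- \frac{11845612061347339}{17090106735} \approx -6.9313 \cdot 10^{5}$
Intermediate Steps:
$-693129 - \left(\frac{562279 - -134516}{-231075} + \frac{1948014}{2218774}\right) = -693129 - \left(\left(562279 + 134516\right) \left(- \frac{1}{231075}\right) + 1948014 \cdot \frac{1}{2218774}\right) = -693129 - \left(696795 \left(- \frac{1}{231075}\right) + \frac{974007}{1109387}\right) = -693129 - \left(- \frac{46453}{15405} + \frac{974007}{1109387}\right) = -693129 - - \frac{36529776476}{17090106735} = -693129 + \frac{36529776476}{17090106735} = - \frac{11845612061347339}{17090106735}$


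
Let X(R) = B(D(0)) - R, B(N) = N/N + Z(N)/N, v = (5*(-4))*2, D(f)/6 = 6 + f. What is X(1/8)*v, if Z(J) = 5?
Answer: -365/9 ≈ -40.556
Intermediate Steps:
D(f) = 36 + 6*f (D(f) = 6*(6 + f) = 36 + 6*f)
v = -40 (v = -20*2 = -40)
B(N) = 1 + 5/N (B(N) = N/N + 5/N = 1 + 5/N)
X(R) = 41/36 - R (X(R) = (5 + (36 + 6*0))/(36 + 6*0) - R = (5 + (36 + 0))/(36 + 0) - R = (5 + 36)/36 - R = (1/36)*41 - R = 41/36 - R)
X(1/8)*v = (41/36 - 1/8)*(-40) = (41/36 - 1*⅛)*(-40) = (41/36 - ⅛)*(-40) = (73/72)*(-40) = -365/9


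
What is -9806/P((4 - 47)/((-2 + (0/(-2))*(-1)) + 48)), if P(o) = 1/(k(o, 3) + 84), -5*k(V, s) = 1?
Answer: -4108714/5 ≈ -8.2174e+5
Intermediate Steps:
k(V, s) = -⅕ (k(V, s) = -⅕*1 = -⅕)
P(o) = 5/419 (P(o) = 1/(-⅕ + 84) = 1/(419/5) = 5/419)
-9806/P((4 - 47)/((-2 + (0/(-2))*(-1)) + 48)) = -9806/5/419 = -9806*419/5 = -4108714/5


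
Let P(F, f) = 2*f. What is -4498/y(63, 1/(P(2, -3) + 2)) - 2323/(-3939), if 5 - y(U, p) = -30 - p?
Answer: -698491/5421 ≈ -128.85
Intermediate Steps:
y(U, p) = 35 + p (y(U, p) = 5 - (-30 - p) = 5 + (30 + p) = 35 + p)
-4498/y(63, 1/(P(2, -3) + 2)) - 2323/(-3939) = -4498/(35 + 1/(2*(-3) + 2)) - 2323/(-3939) = -4498/(35 + 1/(-6 + 2)) - 2323*(-1/3939) = -4498/(35 + 1/(-4)) + 23/39 = -4498/(35 - ¼) + 23/39 = -4498/139/4 + 23/39 = -4498*4/139 + 23/39 = -17992/139 + 23/39 = -698491/5421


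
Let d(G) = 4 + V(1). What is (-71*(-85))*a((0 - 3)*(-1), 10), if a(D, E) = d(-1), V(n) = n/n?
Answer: 30175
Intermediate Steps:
V(n) = 1
d(G) = 5 (d(G) = 4 + 1 = 5)
a(D, E) = 5
(-71*(-85))*a((0 - 3)*(-1), 10) = -71*(-85)*5 = 6035*5 = 30175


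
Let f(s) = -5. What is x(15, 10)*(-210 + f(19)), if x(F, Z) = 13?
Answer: -2795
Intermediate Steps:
x(15, 10)*(-210 + f(19)) = 13*(-210 - 5) = 13*(-215) = -2795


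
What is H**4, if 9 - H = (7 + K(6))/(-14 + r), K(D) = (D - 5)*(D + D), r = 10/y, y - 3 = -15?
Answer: 700945700625/62742241 ≈ 11172.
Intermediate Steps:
y = -12 (y = 3 - 15 = -12)
r = -5/6 (r = 10/(-12) = 10*(-1/12) = -5/6 ≈ -0.83333)
K(D) = 2*D*(-5 + D) (K(D) = (-5 + D)*(2*D) = 2*D*(-5 + D))
H = 915/89 (H = 9 - (7 + 2*6*(-5 + 6))/(-14 - 5/6) = 9 - (7 + 2*6*1)/(-89/6) = 9 - (7 + 12)*(-6)/89 = 9 - 19*(-6)/89 = 9 - 1*(-114/89) = 9 + 114/89 = 915/89 ≈ 10.281)
H**4 = (915/89)**4 = 700945700625/62742241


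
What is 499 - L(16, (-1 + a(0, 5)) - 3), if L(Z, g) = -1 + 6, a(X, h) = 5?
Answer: 494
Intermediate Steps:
L(Z, g) = 5
499 - L(16, (-1 + a(0, 5)) - 3) = 499 - 1*5 = 499 - 5 = 494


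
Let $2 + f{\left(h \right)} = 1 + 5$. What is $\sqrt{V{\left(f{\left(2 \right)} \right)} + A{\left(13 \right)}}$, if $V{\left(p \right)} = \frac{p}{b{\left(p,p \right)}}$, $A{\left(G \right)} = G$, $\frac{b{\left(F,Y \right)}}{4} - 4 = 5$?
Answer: $\frac{\sqrt{118}}{3} \approx 3.6209$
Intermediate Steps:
$f{\left(h \right)} = 4$ ($f{\left(h \right)} = -2 + \left(1 + 5\right) = -2 + 6 = 4$)
$b{\left(F,Y \right)} = 36$ ($b{\left(F,Y \right)} = 16 + 4 \cdot 5 = 16 + 20 = 36$)
$V{\left(p \right)} = \frac{p}{36}$
$\sqrt{V{\left(f{\left(2 \right)} \right)} + A{\left(13 \right)}} = \sqrt{\frac{1}{36} \cdot 4 + 13} = \sqrt{\frac{1}{9} + 13} = \sqrt{\frac{118}{9}} = \frac{\sqrt{118}}{3}$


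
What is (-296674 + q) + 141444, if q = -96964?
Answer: -252194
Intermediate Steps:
(-296674 + q) + 141444 = (-296674 - 96964) + 141444 = -393638 + 141444 = -252194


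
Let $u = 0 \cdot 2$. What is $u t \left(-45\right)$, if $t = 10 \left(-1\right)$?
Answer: $0$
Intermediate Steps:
$u = 0$
$t = -10$
$u t \left(-45\right) = 0 \left(-10\right) \left(-45\right) = 0 \left(-45\right) = 0$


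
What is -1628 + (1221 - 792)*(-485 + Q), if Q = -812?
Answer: -558041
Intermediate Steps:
-1628 + (1221 - 792)*(-485 + Q) = -1628 + (1221 - 792)*(-485 - 812) = -1628 + 429*(-1297) = -1628 - 556413 = -558041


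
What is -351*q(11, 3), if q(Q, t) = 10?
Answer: -3510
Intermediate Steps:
-351*q(11, 3) = -351*10 = -3510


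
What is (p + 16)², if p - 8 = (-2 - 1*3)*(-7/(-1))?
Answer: 121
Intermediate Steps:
p = -27 (p = 8 + (-2 - 1*3)*(-7/(-1)) = 8 + (-2 - 3)*(-7*(-1)) = 8 - 5*7 = 8 - 35 = -27)
(p + 16)² = (-27 + 16)² = (-11)² = 121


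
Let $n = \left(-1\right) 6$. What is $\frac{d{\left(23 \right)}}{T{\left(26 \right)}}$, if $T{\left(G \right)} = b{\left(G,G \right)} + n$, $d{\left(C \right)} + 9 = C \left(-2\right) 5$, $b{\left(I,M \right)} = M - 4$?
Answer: $- \frac{239}{16} \approx -14.938$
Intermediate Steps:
$b{\left(I,M \right)} = -4 + M$ ($b{\left(I,M \right)} = M - 4 = -4 + M$)
$n = -6$
$d{\left(C \right)} = -9 - 10 C$ ($d{\left(C \right)} = -9 + C \left(-2\right) 5 = -9 + - 2 C 5 = -9 - 10 C$)
$T{\left(G \right)} = -10 + G$ ($T{\left(G \right)} = \left(-4 + G\right) - 6 = -10 + G$)
$\frac{d{\left(23 \right)}}{T{\left(26 \right)}} = \frac{-9 - 230}{-10 + 26} = \frac{-9 - 230}{16} = \left(-239\right) \frac{1}{16} = - \frac{239}{16}$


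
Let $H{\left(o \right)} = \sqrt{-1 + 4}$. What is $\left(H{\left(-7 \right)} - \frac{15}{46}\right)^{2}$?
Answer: $\frac{6573}{2116} - \frac{15 \sqrt{3}}{23} \approx 1.9767$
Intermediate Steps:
$H{\left(o \right)} = \sqrt{3}$
$\left(H{\left(-7 \right)} - \frac{15}{46}\right)^{2} = \left(\sqrt{3} - \frac{15}{46}\right)^{2} = \left(- \frac{15}{46} + \sqrt{3}\right)^{2}$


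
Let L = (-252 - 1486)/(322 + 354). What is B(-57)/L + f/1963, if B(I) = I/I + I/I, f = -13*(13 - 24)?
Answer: -92517/131219 ≈ -0.70506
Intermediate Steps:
L = -869/338 (L = -1738/676 = -1738*1/676 = -869/338 ≈ -2.5710)
f = 143 (f = -13*(-11) = 143)
B(I) = 2 (B(I) = 1 + 1 = 2)
B(-57)/L + f/1963 = 2/(-869/338) + 143/1963 = 2*(-338/869) + 143*(1/1963) = -676/869 + 11/151 = -92517/131219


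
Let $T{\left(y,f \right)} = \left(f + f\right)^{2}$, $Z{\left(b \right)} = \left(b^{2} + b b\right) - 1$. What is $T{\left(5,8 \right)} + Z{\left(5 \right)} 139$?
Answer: $7067$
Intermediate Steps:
$Z{\left(b \right)} = -1 + 2 b^{2}$ ($Z{\left(b \right)} = \left(b^{2} + b^{2}\right) - 1 = 2 b^{2} - 1 = -1 + 2 b^{2}$)
$T{\left(y,f \right)} = 4 f^{2}$ ($T{\left(y,f \right)} = \left(2 f\right)^{2} = 4 f^{2}$)
$T{\left(5,8 \right)} + Z{\left(5 \right)} 139 = 4 \cdot 8^{2} + \left(-1 + 2 \cdot 5^{2}\right) 139 = 4 \cdot 64 + \left(-1 + 2 \cdot 25\right) 139 = 256 + \left(-1 + 50\right) 139 = 256 + 49 \cdot 139 = 256 + 6811 = 7067$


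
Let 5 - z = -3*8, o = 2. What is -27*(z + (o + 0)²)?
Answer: -891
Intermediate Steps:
z = 29 (z = 5 - (-3)*8 = 5 - 1*(-24) = 5 + 24 = 29)
-27*(z + (o + 0)²) = -27*(29 + (2 + 0)²) = -27*(29 + 2²) = -27*(29 + 4) = -27*33 = -891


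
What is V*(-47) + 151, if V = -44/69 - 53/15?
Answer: 119728/345 ≈ 347.04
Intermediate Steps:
V = -1439/345 (V = -44*1/69 - 53*1/15 = -44/69 - 53/15 = -1439/345 ≈ -4.1710)
V*(-47) + 151 = -1439/345*(-47) + 151 = 67633/345 + 151 = 119728/345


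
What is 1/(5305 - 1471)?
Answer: 1/3834 ≈ 0.00026082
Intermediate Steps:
1/(5305 - 1471) = 1/3834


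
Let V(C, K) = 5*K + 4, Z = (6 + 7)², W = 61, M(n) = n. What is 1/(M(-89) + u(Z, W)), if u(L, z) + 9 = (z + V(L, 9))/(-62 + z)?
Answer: -1/208 ≈ -0.0048077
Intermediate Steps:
Z = 169 (Z = 13² = 169)
V(C, K) = 4 + 5*K
u(L, z) = -9 + (49 + z)/(-62 + z) (u(L, z) = -9 + (z + (4 + 5*9))/(-62 + z) = -9 + (z + (4 + 45))/(-62 + z) = -9 + (z + 49)/(-62 + z) = -9 + (49 + z)/(-62 + z))
1/(M(-89) + u(Z, W)) = 1/(-89 + (607 - 8*61)/(-62 + 61)) = 1/(-89 + (607 - 488)/(-1)) = 1/(-89 - 1*119) = 1/(-89 - 119) = 1/(-208) = -1/208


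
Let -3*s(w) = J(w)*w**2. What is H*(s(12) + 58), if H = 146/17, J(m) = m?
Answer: -75628/17 ≈ -4448.7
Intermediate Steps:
s(w) = -w**3/3 (s(w) = -w*w**2/3 = -w**3/3)
H = 146/17 (H = 146*(1/17) = 146/17 ≈ 8.5882)
H*(s(12) + 58) = 146*(-1/3*12**3 + 58)/17 = 146*(-1/3*1728 + 58)/17 = 146*(-576 + 58)/17 = (146/17)*(-518) = -75628/17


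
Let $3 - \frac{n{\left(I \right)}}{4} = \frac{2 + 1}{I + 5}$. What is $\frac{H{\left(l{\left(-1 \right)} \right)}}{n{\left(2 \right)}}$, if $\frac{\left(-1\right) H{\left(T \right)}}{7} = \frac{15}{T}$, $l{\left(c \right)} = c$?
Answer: $\frac{245}{24} \approx 10.208$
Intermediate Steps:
$n{\left(I \right)} = 12 - \frac{12}{5 + I}$ ($n{\left(I \right)} = 12 - 4 \frac{2 + 1}{I + 5} = 12 - 4 \frac{3}{5 + I} = 12 - \frac{12}{5 + I}$)
$H{\left(T \right)} = - \frac{105}{T}$ ($H{\left(T \right)} = - 7 \frac{15}{T} = - \frac{105}{T}$)
$\frac{H{\left(l{\left(-1 \right)} \right)}}{n{\left(2 \right)}} = \frac{\left(-105\right) \frac{1}{-1}}{12 \frac{1}{5 + 2} \left(4 + 2\right)} = \frac{\left(-105\right) \left(-1\right)}{12 \cdot \frac{1}{7} \cdot 6} = \frac{1}{12 \cdot \frac{1}{7} \cdot 6} \cdot 105 = \frac{1}{\frac{72}{7}} \cdot 105 = \frac{7}{72} \cdot 105 = \frac{245}{24}$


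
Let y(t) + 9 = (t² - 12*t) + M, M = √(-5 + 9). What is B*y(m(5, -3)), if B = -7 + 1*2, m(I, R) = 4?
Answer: 195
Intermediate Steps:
M = 2 (M = √4 = 2)
B = -5 (B = -7 + 2 = -5)
y(t) = -7 + t² - 12*t (y(t) = -9 + ((t² - 12*t) + 2) = -9 + (2 + t² - 12*t) = -7 + t² - 12*t)
B*y(m(5, -3)) = -5*(-7 + 4² - 12*4) = -5*(-7 + 16 - 48) = -5*(-39) = 195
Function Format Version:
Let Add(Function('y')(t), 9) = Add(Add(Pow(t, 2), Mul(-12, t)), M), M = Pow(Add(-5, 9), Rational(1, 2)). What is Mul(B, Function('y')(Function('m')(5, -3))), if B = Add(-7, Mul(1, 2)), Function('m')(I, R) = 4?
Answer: 195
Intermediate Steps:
M = 2 (M = Pow(4, Rational(1, 2)) = 2)
B = -5 (B = Add(-7, 2) = -5)
Function('y')(t) = Add(-7, Pow(t, 2), Mul(-12, t)) (Function('y')(t) = Add(-9, Add(Add(Pow(t, 2), Mul(-12, t)), 2)) = Add(-9, Add(2, Pow(t, 2), Mul(-12, t))) = Add(-7, Pow(t, 2), Mul(-12, t)))
Mul(B, Function('y')(Function('m')(5, -3))) = Mul(-5, Add(-7, Pow(4, 2), Mul(-12, 4))) = Mul(-5, Add(-7, 16, -48)) = Mul(-5, -39) = 195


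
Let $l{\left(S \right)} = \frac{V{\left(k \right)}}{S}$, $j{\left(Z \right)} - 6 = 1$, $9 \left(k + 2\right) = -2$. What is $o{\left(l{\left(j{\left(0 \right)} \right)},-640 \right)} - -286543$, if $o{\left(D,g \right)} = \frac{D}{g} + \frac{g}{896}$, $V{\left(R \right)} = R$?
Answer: $\frac{577669249}{2016} \approx 2.8654 \cdot 10^{5}$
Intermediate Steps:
$k = - \frac{20}{9}$ ($k = -2 + \frac{1}{9} \left(-2\right) = -2 - \frac{2}{9} = - \frac{20}{9} \approx -2.2222$)
$j{\left(Z \right)} = 7$ ($j{\left(Z \right)} = 6 + 1 = 7$)
$l{\left(S \right)} = - \frac{20}{9 S}$
$o{\left(D,g \right)} = \frac{g}{896} + \frac{D}{g}$ ($o{\left(D,g \right)} = \frac{D}{g} + g \frac{1}{896} = \frac{D}{g} + \frac{g}{896} = \frac{g}{896} + \frac{D}{g}$)
$o{\left(l{\left(j{\left(0 \right)} \right)},-640 \right)} - -286543 = \left(\frac{1}{896} \left(-640\right) + \frac{\left(- \frac{20}{9}\right) \frac{1}{7}}{-640}\right) - -286543 = \left(- \frac{5}{7} + \left(- \frac{20}{9}\right) \frac{1}{7} \left(- \frac{1}{640}\right)\right) + 286543 = \left(- \frac{5}{7} - - \frac{1}{2016}\right) + 286543 = \left(- \frac{5}{7} + \frac{1}{2016}\right) + 286543 = - \frac{1439}{2016} + 286543 = \frac{577669249}{2016}$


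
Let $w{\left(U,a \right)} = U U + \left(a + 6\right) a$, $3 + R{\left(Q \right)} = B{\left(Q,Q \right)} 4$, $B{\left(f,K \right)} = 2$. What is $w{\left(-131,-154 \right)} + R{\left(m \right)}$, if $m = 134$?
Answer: $39958$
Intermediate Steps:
$R{\left(Q \right)} = 5$ ($R{\left(Q \right)} = -3 + 2 \cdot 4 = -3 + 8 = 5$)
$w{\left(U,a \right)} = U^{2} + a \left(6 + a\right)$ ($w{\left(U,a \right)} = U^{2} + \left(6 + a\right) a = U^{2} + a \left(6 + a\right)$)
$w{\left(-131,-154 \right)} + R{\left(m \right)} = \left(\left(-131\right)^{2} + \left(-154\right)^{2} + 6 \left(-154\right)\right) + 5 = \left(17161 + 23716 - 924\right) + 5 = 39953 + 5 = 39958$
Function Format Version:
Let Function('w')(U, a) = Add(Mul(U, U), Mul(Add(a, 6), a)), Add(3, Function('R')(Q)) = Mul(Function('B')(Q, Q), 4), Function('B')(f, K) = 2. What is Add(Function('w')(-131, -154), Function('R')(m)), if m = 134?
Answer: 39958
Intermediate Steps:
Function('R')(Q) = 5 (Function('R')(Q) = Add(-3, Mul(2, 4)) = Add(-3, 8) = 5)
Function('w')(U, a) = Add(Pow(U, 2), Mul(a, Add(6, a))) (Function('w')(U, a) = Add(Pow(U, 2), Mul(Add(6, a), a)) = Add(Pow(U, 2), Mul(a, Add(6, a))))
Add(Function('w')(-131, -154), Function('R')(m)) = Add(Add(Pow(-131, 2), Pow(-154, 2), Mul(6, -154)), 5) = Add(Add(17161, 23716, -924), 5) = Add(39953, 5) = 39958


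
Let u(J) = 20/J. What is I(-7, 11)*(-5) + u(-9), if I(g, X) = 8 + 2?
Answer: -470/9 ≈ -52.222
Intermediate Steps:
I(g, X) = 10
I(-7, 11)*(-5) + u(-9) = 10*(-5) + 20/(-9) = -50 + 20*(-⅑) = -50 - 20/9 = -470/9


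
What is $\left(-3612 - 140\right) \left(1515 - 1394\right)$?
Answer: $-453992$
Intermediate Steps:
$\left(-3612 - 140\right) \left(1515 - 1394\right) = \left(-3752\right) 121 = -453992$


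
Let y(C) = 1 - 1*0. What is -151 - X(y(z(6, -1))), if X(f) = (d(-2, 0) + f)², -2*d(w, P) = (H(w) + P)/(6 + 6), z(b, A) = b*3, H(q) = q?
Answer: -21913/144 ≈ -152.17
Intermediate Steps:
z(b, A) = 3*b
d(w, P) = -P/24 - w/24 (d(w, P) = -(w + P)/(2*(6 + 6)) = -(P + w)/(2*12) = -(P/12 + w/12)/2 = -P/24 - w/24)
y(C) = 1 (y(C) = 1 + 0 = 1)
X(f) = (1/12 + f)² (X(f) = ((-1/24*0 - 1/24*(-2)) + f)² = ((0 + 1/12) + f)² = (1/12 + f)²)
-151 - X(y(z(6, -1))) = -151 - (1 + 12*1)²/144 = -151 - (1 + 12)²/144 = -151 - 13²/144 = -151 - 169/144 = -21913/144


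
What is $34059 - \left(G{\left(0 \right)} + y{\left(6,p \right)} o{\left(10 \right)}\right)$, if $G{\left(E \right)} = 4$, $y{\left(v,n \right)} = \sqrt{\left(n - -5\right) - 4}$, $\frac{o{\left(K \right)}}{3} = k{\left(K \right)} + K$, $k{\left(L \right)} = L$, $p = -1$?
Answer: $34055$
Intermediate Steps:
$o{\left(K \right)} = 6 K$ ($o{\left(K \right)} = 3 \left(K + K\right) = 3 \cdot 2 K = 6 K$)
$y{\left(v,n \right)} = \sqrt{1 + n}$ ($y{\left(v,n \right)} = \sqrt{\left(n + 5\right) - 4} = \sqrt{\left(5 + n\right) - 4} = \sqrt{1 + n}$)
$34059 - \left(G{\left(0 \right)} + y{\left(6,p \right)} o{\left(10 \right)}\right) = 34059 - \left(4 + \sqrt{1 - 1} \cdot 6 \cdot 10\right) = 34059 - \left(4 + \sqrt{0} \cdot 60\right) = 34059 - \left(4 + 0 \cdot 60\right) = 34059 - \left(4 + 0\right) = 34059 - 4 = 34055$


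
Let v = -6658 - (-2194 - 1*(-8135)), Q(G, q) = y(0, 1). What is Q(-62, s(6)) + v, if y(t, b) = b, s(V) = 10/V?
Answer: -12598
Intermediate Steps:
Q(G, q) = 1
v = -12599 (v = -6658 - (-2194 + 8135) = -6658 - 1*5941 = -6658 - 5941 = -12599)
Q(-62, s(6)) + v = 1 - 12599 = -12598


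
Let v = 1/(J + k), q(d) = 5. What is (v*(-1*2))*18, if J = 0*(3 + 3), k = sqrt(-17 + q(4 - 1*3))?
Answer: 6*I*sqrt(3) ≈ 10.392*I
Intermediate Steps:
k = 2*I*sqrt(3) (k = sqrt(-17 + 5) = sqrt(-12) = 2*I*sqrt(3) ≈ 3.4641*I)
J = 0 (J = 0*6 = 0)
v = -I*sqrt(3)/6 (v = 1/(0 + 2*I*sqrt(3)) = 1/(2*I*sqrt(3)) = -I*sqrt(3)/6 ≈ -0.28868*I)
(v*(-1*2))*18 = ((-I*sqrt(3)/6)*(-1*2))*18 = (-I*sqrt(3)/6*(-2))*18 = (I*sqrt(3)/3)*18 = 6*I*sqrt(3)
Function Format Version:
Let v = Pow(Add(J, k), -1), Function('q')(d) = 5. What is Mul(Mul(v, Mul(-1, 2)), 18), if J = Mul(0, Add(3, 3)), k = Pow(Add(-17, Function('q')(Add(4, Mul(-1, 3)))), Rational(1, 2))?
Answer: Mul(6, I, Pow(3, Rational(1, 2))) ≈ Mul(10.392, I)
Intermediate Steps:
k = Mul(2, I, Pow(3, Rational(1, 2))) (k = Pow(Add(-17, 5), Rational(1, 2)) = Pow(-12, Rational(1, 2)) = Mul(2, I, Pow(3, Rational(1, 2))) ≈ Mul(3.4641, I))
J = 0 (J = Mul(0, 6) = 0)
v = Mul(Rational(-1, 6), I, Pow(3, Rational(1, 2))) (v = Pow(Add(0, Mul(2, I, Pow(3, Rational(1, 2)))), -1) = Pow(Mul(2, I, Pow(3, Rational(1, 2))), -1) = Mul(Rational(-1, 6), I, Pow(3, Rational(1, 2))) ≈ Mul(-0.28868, I))
Mul(Mul(v, Mul(-1, 2)), 18) = Mul(Mul(Mul(Rational(-1, 6), I, Pow(3, Rational(1, 2))), Mul(-1, 2)), 18) = Mul(Mul(Mul(Rational(-1, 6), I, Pow(3, Rational(1, 2))), -2), 18) = Mul(Mul(Rational(1, 3), I, Pow(3, Rational(1, 2))), 18) = Mul(6, I, Pow(3, Rational(1, 2)))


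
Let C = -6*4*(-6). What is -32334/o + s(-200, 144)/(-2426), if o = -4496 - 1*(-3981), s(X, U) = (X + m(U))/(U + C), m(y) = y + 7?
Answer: 22591403027/359824320 ≈ 62.785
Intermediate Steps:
m(y) = 7 + y
C = 144 (C = -24*(-6) = 144)
s(X, U) = (7 + U + X)/(144 + U) (s(X, U) = (X + (7 + U))/(U + 144) = (7 + U + X)/(144 + U))
o = -515 (o = -4496 + 3981 = -515)
-32334/o + s(-200, 144)/(-2426) = -32334/(-515) + ((7 + 144 - 200)/(144 + 144))/(-2426) = -32334*(-1/515) + (-49/288)*(-1/2426) = 32334/515 + ((1/288)*(-49))*(-1/2426) = 32334/515 - 49/288*(-1/2426) = 32334/515 + 49/698688 = 22591403027/359824320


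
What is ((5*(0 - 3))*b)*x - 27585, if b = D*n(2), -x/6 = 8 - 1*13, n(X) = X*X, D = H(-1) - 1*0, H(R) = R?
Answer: -25785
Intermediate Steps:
D = -1 (D = -1 - 1*0 = -1 + 0 = -1)
n(X) = X²
x = 30 (x = -6*(8 - 1*13) = -6*(8 - 13) = -6*(-5) = 30)
b = -4 (b = -1*2² = -1*4 = -4)
((5*(0 - 3))*b)*x - 27585 = ((5*(0 - 3))*(-4))*30 - 27585 = ((5*(-3))*(-4))*30 - 27585 = -15*(-4)*30 - 27585 = 60*30 - 27585 = 1800 - 27585 = -25785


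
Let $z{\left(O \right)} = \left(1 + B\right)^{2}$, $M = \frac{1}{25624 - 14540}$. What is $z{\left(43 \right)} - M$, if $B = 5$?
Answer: $\frac{399023}{11084} \approx 36.0$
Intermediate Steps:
$M = \frac{1}{11084} \approx 9.022 \cdot 10^{-5}$
$z{\left(O \right)} = 36$ ($z{\left(O \right)} = \left(1 + 5\right)^{2} = 6^{2} = 36$)
$z{\left(43 \right)} - M = 36 - \frac{1}{11084} = \frac{399023}{11084}$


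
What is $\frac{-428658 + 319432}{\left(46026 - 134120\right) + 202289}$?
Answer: $- \frac{109226}{114195} \approx -0.95649$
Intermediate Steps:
$\frac{-428658 + 319432}{\left(46026 - 134120\right) + 202289} = - \frac{109226}{\left(46026 - 134120\right) + 202289} = - \frac{109226}{-88094 + 202289} = - \frac{109226}{114195}$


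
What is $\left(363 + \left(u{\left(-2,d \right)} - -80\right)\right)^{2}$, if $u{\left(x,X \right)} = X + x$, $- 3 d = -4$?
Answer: $\frac{1760929}{9} \approx 1.9566 \cdot 10^{5}$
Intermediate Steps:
$d = \frac{4}{3}$ ($d = \left(- \frac{1}{3}\right) \left(-4\right) = \frac{4}{3} \approx 1.3333$)
$\left(363 + \left(u{\left(-2,d \right)} - -80\right)\right)^{2} = \left(363 + \left(\left(\frac{4}{3} - 2\right) - -80\right)\right)^{2} = \left(363 + \left(- \frac{2}{3} + 80\right)\right)^{2} = \left(363 + \frac{238}{3}\right)^{2} = \left(\frac{1327}{3}\right)^{2} = \frac{1760929}{9}$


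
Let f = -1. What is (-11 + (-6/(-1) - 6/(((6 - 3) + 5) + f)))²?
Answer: 1681/49 ≈ 34.306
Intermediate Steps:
(-11 + (-6/(-1) - 6/(((6 - 3) + 5) + f)))² = (-11 + (-6/(-1) - 6/(((6 - 3) + 5) - 1)))² = (-11 + (-6*(-1) - 6/((3 + 5) - 1)))² = (-11 + (6 - 6/(8 - 1)))² = (-11 + (6 - 6/7))² = (-11 + 36/7)² = (-41/7)² = 1681/49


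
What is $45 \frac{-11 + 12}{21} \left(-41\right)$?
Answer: $- \frac{615}{7} \approx -87.857$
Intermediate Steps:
$45 \frac{-11 + 12}{21} \left(-41\right) = 45 \cdot 1 \cdot \frac{1}{21} \left(-41\right) = 45 \cdot \frac{1}{21} \left(-41\right) = \frac{15}{7} \left(-41\right) = - \frac{615}{7}$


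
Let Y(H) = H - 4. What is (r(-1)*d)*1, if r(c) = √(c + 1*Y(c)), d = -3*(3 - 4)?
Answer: 3*I*√6 ≈ 7.3485*I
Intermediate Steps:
Y(H) = -4 + H
d = 3 (d = -3*(-1) = 3)
r(c) = √(-4 + 2*c) (r(c) = √(c + 1*(-4 + c)) = √(c + (-4 + c)) = √(-4 + 2*c))
(r(-1)*d)*1 = (√(-4 + 2*(-1))*3)*1 = (√(-4 - 2)*3)*1 = (√(-6)*3)*1 = ((I*√6)*3)*1 = (3*I*√6)*1 = 3*I*√6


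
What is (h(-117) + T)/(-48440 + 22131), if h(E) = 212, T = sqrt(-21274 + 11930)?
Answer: -212/26309 - 8*I*sqrt(146)/26309 ≈ -0.0080581 - 0.0036742*I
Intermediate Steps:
T = 8*I*sqrt(146) (T = sqrt(-9344) = 8*I*sqrt(146) ≈ 96.664*I)
(h(-117) + T)/(-48440 + 22131) = (212 + 8*I*sqrt(146))/(-48440 + 22131) = (212 + 8*I*sqrt(146))/(-26309) = (212 + 8*I*sqrt(146))*(-1/26309) = -212/26309 - 8*I*sqrt(146)/26309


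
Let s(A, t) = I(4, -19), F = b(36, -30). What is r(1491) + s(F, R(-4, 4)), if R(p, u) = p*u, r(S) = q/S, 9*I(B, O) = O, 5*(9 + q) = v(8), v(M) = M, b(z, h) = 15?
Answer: -47326/22365 ≈ -2.1161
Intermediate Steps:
q = -37/5 (q = -9 + (1/5)*8 = -9 + 8/5 = -37/5 ≈ -7.4000)
F = 15
I(B, O) = O/9
r(S) = -37/(5*S)
s(A, t) = -19/9 (s(A, t) = (1/9)*(-19) = -19/9)
r(1491) + s(F, R(-4, 4)) = -37/5/1491 - 19/9 = -37/5*1/1491 - 19/9 = -37/7455 - 19/9 = -47326/22365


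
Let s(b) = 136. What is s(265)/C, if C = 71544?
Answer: 17/8943 ≈ 0.0019009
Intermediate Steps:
s(265)/C = 136/71544 = 136*(1/71544) = 17/8943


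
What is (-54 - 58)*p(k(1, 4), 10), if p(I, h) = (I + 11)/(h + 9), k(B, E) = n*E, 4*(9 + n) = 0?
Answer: 2800/19 ≈ 147.37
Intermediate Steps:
n = -9 (n = -9 + (1/4)*0 = -9 + 0 = -9)
k(B, E) = -9*E
p(I, h) = (11 + I)/(9 + h)
(-54 - 58)*p(k(1, 4), 10) = (-54 - 58)*((11 - 9*4)/(9 + 10)) = -112*(11 - 36)/19 = -112*(-25)/19 = -112*(-25/19) = 2800/19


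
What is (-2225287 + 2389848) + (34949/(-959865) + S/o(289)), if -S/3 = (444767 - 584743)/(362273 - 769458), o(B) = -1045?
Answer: 13442345000661449084/81686109675225 ≈ 1.6456e+5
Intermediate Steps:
S = -419928/407185 (S = -3*(444767 - 584743)/(362273 - 769458) = -(-419928)/(-407185) = -(-419928)*(-1)/407185 = -3*139976/407185 = -419928/407185 ≈ -1.0313)
(-2225287 + 2389848) + (34949/(-959865) + S/o(289)) = (-2225287 + 2389848) + (34949/(-959865) - 419928/407185/(-1045)) = 164561 + (34949*(-1/959865) - 419928/407185*(-1/1045)) = 164561 + (-34949/959865 + 419928/425508325) = 164561 - 2893603252141/81686109675225 = 13442345000661449084/81686109675225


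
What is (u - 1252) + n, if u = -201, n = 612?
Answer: -841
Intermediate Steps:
(u - 1252) + n = (-201 - 1252) + 612 = -1453 + 612 = -841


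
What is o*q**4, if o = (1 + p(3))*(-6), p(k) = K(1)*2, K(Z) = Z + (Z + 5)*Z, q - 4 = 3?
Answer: -216090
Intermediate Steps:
q = 7 (q = 4 + 3 = 7)
K(Z) = Z + Z*(5 + Z) (K(Z) = Z + (5 + Z)*Z = Z + Z*(5 + Z))
p(k) = 14 (p(k) = (1*(6 + 1))*2 = (1*7)*2 = 7*2 = 14)
o = -90 (o = (1 + 14)*(-6) = 15*(-6) = -90)
o*q**4 = -90*7**4 = -90*2401 = -216090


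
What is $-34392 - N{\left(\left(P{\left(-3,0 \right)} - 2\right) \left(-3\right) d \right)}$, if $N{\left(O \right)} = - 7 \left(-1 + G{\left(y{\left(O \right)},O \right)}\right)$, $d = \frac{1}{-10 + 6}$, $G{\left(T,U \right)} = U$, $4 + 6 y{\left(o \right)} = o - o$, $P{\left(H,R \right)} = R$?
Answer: $- \frac{68819}{2} \approx -34410.0$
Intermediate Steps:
$y{\left(o \right)} = - \frac{2}{3}$ ($y{\left(o \right)} = - \frac{2}{3} + \frac{o - o}{6} = - \frac{2}{3} + \frac{1}{6} \cdot 0 = - \frac{2}{3} + 0 = - \frac{2}{3}$)
$d = - \frac{1}{4}$ ($d = \frac{1}{-4} = - \frac{1}{4} \approx -0.25$)
$N{\left(O \right)} = 7 - 7 O$ ($N{\left(O \right)} = - 7 \left(-1 + O\right) = 7 - 7 O$)
$-34392 - N{\left(\left(P{\left(-3,0 \right)} - 2\right) \left(-3\right) d \right)} = -34392 - \left(7 - 7 \left(0 - 2\right) \left(-3\right) \left(- \frac{1}{4}\right)\right) = -34392 - \left(7 - 7 \left(-2\right) \left(-3\right) \left(- \frac{1}{4}\right)\right) = -34392 - \left(7 - 7 \cdot 6 \left(- \frac{1}{4}\right)\right) = -34392 - \left(7 - - \frac{21}{2}\right) = -34392 - \left(7 + \frac{21}{2}\right) = -34392 - \frac{35}{2} = - \frac{68819}{2}$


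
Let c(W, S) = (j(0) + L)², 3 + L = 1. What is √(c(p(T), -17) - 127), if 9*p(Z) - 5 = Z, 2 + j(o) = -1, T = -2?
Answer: I*√102 ≈ 10.1*I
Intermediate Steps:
L = -2 (L = -3 + 1 = -2)
j(o) = -3 (j(o) = -2 - 1 = -3)
p(Z) = 5/9 + Z/9
c(W, S) = 25 (c(W, S) = (-3 - 2)² = (-5)² = 25)
√(c(p(T), -17) - 127) = √(25 - 127) = √(-102) = I*√102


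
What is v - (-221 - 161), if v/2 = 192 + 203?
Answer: 1172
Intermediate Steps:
v = 790 (v = 2*(192 + 203) = 2*395 = 790)
v - (-221 - 161) = 790 - (-221 - 161) = 790 - 1*(-382) = 790 + 382 = 1172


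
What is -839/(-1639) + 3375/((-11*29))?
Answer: -43504/4321 ≈ -10.068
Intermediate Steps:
-839/(-1639) + 3375/((-11*29)) = -839*(-1/1639) + 3375/(-319) = 839/1639 + 3375*(-1/319) = 839/1639 - 3375/319 = -43504/4321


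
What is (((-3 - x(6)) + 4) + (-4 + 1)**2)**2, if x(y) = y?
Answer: 16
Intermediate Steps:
(((-3 - x(6)) + 4) + (-4 + 1)**2)**2 = (((-3 - 1*6) + 4) + (-4 + 1)**2)**2 = (((-3 - 6) + 4) + (-3)**2)**2 = ((-9 + 4) + 9)**2 = (-5 + 9)**2 = 4**2 = 16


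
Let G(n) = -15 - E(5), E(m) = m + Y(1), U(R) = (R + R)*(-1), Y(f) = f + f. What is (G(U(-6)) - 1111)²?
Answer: 1283689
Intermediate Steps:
Y(f) = 2*f
U(R) = -2*R (U(R) = (2*R)*(-1) = -2*R)
E(m) = 2 + m (E(m) = m + 2*1 = m + 2 = 2 + m)
G(n) = -22 (G(n) = -15 - (2 + 5) = -15 - 1*7 = -15 - 7 = -22)
(G(U(-6)) - 1111)² = (-22 - 1111)² = (-1133)² = 1283689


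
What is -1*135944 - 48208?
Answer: -184152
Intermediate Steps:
-1*135944 - 48208 = -135944 - 48208 = -184152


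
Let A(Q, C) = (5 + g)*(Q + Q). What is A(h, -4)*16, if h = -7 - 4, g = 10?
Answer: -5280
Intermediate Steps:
h = -11
A(Q, C) = 30*Q (A(Q, C) = (5 + 10)*(Q + Q) = 15*(2*Q) = 30*Q)
A(h, -4)*16 = (30*(-11))*16 = -330*16 = -5280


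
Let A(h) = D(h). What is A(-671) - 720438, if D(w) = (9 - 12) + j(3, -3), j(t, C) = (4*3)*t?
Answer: -720405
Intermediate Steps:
j(t, C) = 12*t
D(w) = 33 (D(w) = (9 - 12) + 12*3 = -3 + 36 = 33)
A(h) = 33
A(-671) - 720438 = 33 - 720438 = -720405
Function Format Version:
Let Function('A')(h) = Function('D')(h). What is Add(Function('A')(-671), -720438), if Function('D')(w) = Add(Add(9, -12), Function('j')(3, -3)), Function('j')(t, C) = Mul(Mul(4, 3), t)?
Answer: -720405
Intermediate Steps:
Function('j')(t, C) = Mul(12, t)
Function('D')(w) = 33 (Function('D')(w) = Add(Add(9, -12), Mul(12, 3)) = Add(-3, 36) = 33)
Function('A')(h) = 33
Add(Function('A')(-671), -720438) = Add(33, -720438) = -720405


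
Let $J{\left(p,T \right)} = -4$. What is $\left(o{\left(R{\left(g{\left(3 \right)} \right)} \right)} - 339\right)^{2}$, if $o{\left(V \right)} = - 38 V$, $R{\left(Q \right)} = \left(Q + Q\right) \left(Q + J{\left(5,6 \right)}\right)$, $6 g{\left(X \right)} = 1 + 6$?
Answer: $\frac{624100}{81} \approx 7704.9$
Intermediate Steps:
$g{\left(X \right)} = \frac{7}{6}$ ($g{\left(X \right)} = \frac{1 + 6}{6} = \frac{1}{6} \cdot 7 = \frac{7}{6}$)
$R{\left(Q \right)} = 2 Q \left(-4 + Q\right)$ ($R{\left(Q \right)} = \left(Q + Q\right) \left(Q - 4\right) = 2 Q \left(-4 + Q\right)$)
$\left(o{\left(R{\left(g{\left(3 \right)} \right)} \right)} - 339\right)^{2} = \left(- 38 \cdot 2 \cdot \frac{7}{6} \left(-4 + \frac{7}{6}\right) - 339\right)^{2} = \left(- 38 \cdot 2 \cdot \frac{7}{6} \left(- \frac{17}{6}\right) - 339\right)^{2} = \left(\left(-38\right) \left(- \frac{119}{18}\right) - 339\right)^{2} = \left(\frac{2261}{9} - 339\right)^{2} = \left(- \frac{790}{9}\right)^{2} = \frac{624100}{81}$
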